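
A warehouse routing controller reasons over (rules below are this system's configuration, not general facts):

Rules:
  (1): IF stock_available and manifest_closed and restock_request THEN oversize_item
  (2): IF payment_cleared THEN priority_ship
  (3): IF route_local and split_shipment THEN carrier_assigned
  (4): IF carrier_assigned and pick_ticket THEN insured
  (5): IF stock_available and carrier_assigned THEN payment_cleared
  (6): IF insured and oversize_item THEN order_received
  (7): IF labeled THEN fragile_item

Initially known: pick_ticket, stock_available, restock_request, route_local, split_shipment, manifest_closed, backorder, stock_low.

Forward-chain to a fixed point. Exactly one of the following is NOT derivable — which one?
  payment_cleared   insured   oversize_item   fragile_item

Round 1: (1) [IF stock_available and manifest_closed and restock_request THEN oversize_item]; (3) [IF route_local and split_shipment THEN carrier_assigned]. New: oversize_item, carrier_assigned.
Round 2: (4) [IF carrier_assigned and pick_ticket THEN insured]; (5) [IF stock_available and carrier_assigned THEN payment_cleared]. New: insured, payment_cleared.
Round 3: (2) [IF payment_cleared THEN priority_ship]; (6) [IF insured and oversize_item THEN order_received]. New: priority_ship, order_received.
Derived: oversize_item (round 1), insured (round 2), payment_cleared (round 2). fragile_item never appears in any round.

fragile_item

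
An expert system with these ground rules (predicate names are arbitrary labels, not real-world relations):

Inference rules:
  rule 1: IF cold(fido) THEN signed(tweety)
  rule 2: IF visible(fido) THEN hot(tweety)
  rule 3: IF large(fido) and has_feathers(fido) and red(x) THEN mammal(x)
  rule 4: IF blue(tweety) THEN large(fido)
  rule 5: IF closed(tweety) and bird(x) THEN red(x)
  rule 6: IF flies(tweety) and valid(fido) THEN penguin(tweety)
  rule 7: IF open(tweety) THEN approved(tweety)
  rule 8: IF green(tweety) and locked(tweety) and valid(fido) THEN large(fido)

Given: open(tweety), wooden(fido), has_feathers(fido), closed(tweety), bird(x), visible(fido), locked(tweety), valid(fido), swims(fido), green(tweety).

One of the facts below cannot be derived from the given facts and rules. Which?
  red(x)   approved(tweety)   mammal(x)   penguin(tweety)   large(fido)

penguin(tweety)

[1] rule 2 [IF visible(fido) THEN hot(tweety)]; rule 5 [IF closed(tweety) and bird(x) THEN red(x)]; rule 7 [IF open(tweety) THEN approved(tweety)]; rule 8 [IF green(tweety) and locked(tweety) and valid(fido) THEN large(fido)]. ⇒ new: hot(tweety), red(x), approved(tweety), large(fido).
[2] rule 3 [IF large(fido) and has_feathers(fido) and red(x) THEN mammal(x)]. ⇒ new: mammal(x).
Derived: red(x) (round 1), mammal(x) (round 2), large(fido) (round 1), approved(tweety) (round 1). penguin(tweety) never appears in any round.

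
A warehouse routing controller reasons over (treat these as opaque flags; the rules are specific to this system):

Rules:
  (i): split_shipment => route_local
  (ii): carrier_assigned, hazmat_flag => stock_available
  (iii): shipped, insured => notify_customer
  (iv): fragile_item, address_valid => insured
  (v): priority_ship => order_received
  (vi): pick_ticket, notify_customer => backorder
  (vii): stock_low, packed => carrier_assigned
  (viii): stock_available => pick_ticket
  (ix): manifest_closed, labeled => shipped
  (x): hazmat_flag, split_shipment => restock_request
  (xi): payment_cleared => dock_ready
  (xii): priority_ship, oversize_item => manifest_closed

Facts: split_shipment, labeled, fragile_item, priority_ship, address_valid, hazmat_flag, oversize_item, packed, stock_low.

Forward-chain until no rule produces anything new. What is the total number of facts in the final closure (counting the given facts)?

20

Round 1 — (i), (iv), (v), (vii), (x), (xii), derive route_local, insured, order_received, carrier_assigned, restock_request, manifest_closed.
Round 2 — (ii), (ix), derive stock_available, shipped.
Round 3 — (iii), (viii), derive notify_customer, pick_ticket.
Round 4 — (vi), derive backorder.
Closure: {address_valid, backorder, carrier_assigned, fragile_item, hazmat_flag, insured, labeled, manifest_closed, notify_customer, order_received, oversize_item, packed, pick_ticket, priority_ship, restock_request, route_local, shipped, split_shipment, stock_available, stock_low} — 20 facts.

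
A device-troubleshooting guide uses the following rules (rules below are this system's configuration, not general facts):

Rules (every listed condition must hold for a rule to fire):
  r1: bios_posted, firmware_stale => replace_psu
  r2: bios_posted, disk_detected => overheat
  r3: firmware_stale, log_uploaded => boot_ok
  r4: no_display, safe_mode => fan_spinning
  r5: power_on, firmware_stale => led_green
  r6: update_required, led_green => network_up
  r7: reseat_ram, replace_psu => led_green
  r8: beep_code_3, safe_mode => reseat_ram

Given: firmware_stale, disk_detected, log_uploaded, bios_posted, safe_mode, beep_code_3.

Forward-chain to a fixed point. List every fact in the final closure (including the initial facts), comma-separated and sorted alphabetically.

[1] r1 [bios_posted, firmware_stale => replace_psu]; r2 [bios_posted, disk_detected => overheat]; r3 [firmware_stale, log_uploaded => boot_ok]; r8 [beep_code_3, safe_mode => reseat_ram]. ⇒ new: replace_psu, overheat, boot_ok, reseat_ram.
[2] r7 [reseat_ram, replace_psu => led_green]. ⇒ new: led_green.

beep_code_3, bios_posted, boot_ok, disk_detected, firmware_stale, led_green, log_uploaded, overheat, replace_psu, reseat_ram, safe_mode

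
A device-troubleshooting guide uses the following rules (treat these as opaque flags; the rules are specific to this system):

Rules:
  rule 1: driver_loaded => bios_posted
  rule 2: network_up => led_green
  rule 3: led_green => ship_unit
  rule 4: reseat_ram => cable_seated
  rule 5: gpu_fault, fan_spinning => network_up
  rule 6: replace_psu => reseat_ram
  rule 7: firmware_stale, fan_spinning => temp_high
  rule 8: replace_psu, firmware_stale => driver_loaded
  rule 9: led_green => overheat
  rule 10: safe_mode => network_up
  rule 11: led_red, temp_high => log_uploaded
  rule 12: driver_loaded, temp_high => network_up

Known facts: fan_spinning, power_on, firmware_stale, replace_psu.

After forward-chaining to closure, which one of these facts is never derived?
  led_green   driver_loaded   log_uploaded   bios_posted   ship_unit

log_uploaded

Round 1: rule 6 [replace_psu => reseat_ram]; rule 7 [firmware_stale, fan_spinning => temp_high]; rule 8 [replace_psu, firmware_stale => driver_loaded]. New: reseat_ram, temp_high, driver_loaded.
Round 2: rule 1 [driver_loaded => bios_posted]; rule 4 [reseat_ram => cable_seated]; rule 12 [driver_loaded, temp_high => network_up]. New: bios_posted, cable_seated, network_up.
Round 3: rule 2 [network_up => led_green]. New: led_green.
Round 4: rule 3 [led_green => ship_unit]; rule 9 [led_green => overheat]. New: ship_unit, overheat.
Derived: led_green (round 3), driver_loaded (round 1), bios_posted (round 2), ship_unit (round 4). log_uploaded never appears in any round.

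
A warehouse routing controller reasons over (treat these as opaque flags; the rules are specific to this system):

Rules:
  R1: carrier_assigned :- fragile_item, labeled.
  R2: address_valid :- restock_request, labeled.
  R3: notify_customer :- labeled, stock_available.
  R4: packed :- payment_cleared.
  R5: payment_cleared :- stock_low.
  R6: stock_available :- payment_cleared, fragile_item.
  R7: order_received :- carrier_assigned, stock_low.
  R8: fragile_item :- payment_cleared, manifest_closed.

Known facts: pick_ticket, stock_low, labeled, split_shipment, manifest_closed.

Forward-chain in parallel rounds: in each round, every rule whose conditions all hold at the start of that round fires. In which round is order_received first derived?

4

Round 1 — R5, derive payment_cleared.
Round 2 — R4, R8, derive packed, fragile_item.
Round 3 — R1, R6, derive carrier_assigned, stock_available.
Round 4 — R3, R7, derive notify_customer, order_received.
order_received first appears in round 4.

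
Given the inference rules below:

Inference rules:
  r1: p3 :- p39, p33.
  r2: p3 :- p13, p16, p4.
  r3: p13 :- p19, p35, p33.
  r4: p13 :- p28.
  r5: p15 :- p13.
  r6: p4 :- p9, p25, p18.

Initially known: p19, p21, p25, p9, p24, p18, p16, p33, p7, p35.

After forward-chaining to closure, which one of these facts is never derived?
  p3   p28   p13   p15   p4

Round 1: r3 [p13 :- p19, p35, p33.]; r6 [p4 :- p9, p25, p18.]. Adds p13, p4.
Round 2: r2 [p3 :- p13, p16, p4.]; r5 [p15 :- p13.]. Adds p3, p15.
Derived: p13 (round 1), p4 (round 1), p15 (round 2), p3 (round 2). p28 never appears in any round.

p28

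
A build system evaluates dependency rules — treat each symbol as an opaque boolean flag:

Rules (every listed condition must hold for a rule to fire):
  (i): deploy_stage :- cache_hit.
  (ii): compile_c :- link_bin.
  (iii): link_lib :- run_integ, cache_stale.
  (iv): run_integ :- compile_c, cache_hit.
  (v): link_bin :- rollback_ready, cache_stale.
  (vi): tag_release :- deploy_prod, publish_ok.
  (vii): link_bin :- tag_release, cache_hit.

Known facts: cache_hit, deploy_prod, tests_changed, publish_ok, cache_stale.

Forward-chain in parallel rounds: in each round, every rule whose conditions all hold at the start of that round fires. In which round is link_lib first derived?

5

Round 1: (i) [deploy_stage :- cache_hit.]; (vi) [tag_release :- deploy_prod, publish_ok.]. New: deploy_stage, tag_release.
Round 2: (vii) [link_bin :- tag_release, cache_hit.]. New: link_bin.
Round 3: (ii) [compile_c :- link_bin.]. New: compile_c.
Round 4: (iv) [run_integ :- compile_c, cache_hit.]. New: run_integ.
Round 5: (iii) [link_lib :- run_integ, cache_stale.]. New: link_lib.
link_lib first appears in round 5.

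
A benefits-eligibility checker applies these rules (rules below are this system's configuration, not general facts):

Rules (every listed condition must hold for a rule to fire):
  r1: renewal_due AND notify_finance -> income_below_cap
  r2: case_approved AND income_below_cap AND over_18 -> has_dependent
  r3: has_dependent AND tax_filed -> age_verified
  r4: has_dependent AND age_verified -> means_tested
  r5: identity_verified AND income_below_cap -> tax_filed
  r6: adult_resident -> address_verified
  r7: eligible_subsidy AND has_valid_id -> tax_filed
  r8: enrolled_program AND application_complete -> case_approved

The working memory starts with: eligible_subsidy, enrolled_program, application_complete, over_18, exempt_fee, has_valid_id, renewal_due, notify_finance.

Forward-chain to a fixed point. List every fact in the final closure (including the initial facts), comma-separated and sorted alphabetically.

Round 1 — r1, r7, r8, derive income_below_cap, tax_filed, case_approved.
Round 2 — r2, derive has_dependent.
Round 3 — r3, derive age_verified.
Round 4 — r4, derive means_tested.

age_verified, application_complete, case_approved, eligible_subsidy, enrolled_program, exempt_fee, has_dependent, has_valid_id, income_below_cap, means_tested, notify_finance, over_18, renewal_due, tax_filed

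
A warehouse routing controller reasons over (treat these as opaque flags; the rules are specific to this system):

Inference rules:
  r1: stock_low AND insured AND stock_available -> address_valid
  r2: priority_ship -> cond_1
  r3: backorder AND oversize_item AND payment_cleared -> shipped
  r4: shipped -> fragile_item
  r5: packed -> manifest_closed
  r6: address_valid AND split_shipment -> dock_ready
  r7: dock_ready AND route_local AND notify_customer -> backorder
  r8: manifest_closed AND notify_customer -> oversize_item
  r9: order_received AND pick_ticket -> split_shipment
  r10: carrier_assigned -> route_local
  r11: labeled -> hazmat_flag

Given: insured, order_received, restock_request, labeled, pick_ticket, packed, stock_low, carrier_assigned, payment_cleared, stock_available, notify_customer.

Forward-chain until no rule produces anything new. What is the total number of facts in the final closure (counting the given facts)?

21

Round 1 — r1, r5, r9, r10, r11, derive address_valid, manifest_closed, split_shipment, route_local, hazmat_flag.
Round 2 — r6, r8, derive dock_ready, oversize_item.
Round 3 — r7, derive backorder.
Round 4 — r3, derive shipped.
Round 5 — r4, derive fragile_item.
Closure: {address_valid, backorder, carrier_assigned, dock_ready, fragile_item, hazmat_flag, insured, labeled, manifest_closed, notify_customer, order_received, oversize_item, packed, payment_cleared, pick_ticket, restock_request, route_local, shipped, split_shipment, stock_available, stock_low} — 21 facts.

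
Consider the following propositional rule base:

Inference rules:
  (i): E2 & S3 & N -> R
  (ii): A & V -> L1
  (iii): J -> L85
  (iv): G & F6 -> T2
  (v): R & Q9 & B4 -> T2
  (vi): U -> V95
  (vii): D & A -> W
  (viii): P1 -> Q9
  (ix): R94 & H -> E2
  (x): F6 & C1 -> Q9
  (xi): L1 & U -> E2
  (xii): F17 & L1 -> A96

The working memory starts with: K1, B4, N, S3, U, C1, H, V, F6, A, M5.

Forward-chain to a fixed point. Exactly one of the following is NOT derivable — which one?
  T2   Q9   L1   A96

Round 1: (ii) [A & V -> L1]; (vi) [U -> V95]; (x) [F6 & C1 -> Q9]. New: L1, V95, Q9.
Round 2: (xi) [L1 & U -> E2]. New: E2.
Round 3: (i) [E2 & S3 & N -> R]. New: R.
Round 4: (v) [R & Q9 & B4 -> T2]. New: T2.
Derived: T2 (round 4), L1 (round 1), Q9 (round 1). A96 never appears in any round.

A96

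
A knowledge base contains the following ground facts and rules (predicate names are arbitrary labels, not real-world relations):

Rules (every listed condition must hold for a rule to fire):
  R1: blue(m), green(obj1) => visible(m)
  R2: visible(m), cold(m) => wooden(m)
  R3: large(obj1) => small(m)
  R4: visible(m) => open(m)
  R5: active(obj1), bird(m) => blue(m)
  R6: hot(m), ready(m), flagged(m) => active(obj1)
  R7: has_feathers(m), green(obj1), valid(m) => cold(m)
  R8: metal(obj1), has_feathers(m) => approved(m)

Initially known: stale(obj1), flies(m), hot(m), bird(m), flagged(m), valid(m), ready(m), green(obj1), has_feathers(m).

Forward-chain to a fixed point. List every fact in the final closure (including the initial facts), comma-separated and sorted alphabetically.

active(obj1), bird(m), blue(m), cold(m), flagged(m), flies(m), green(obj1), has_feathers(m), hot(m), open(m), ready(m), stale(obj1), valid(m), visible(m), wooden(m)

Round 1: R6 [hot(m), ready(m), flagged(m) => active(obj1)]; R7 [has_feathers(m), green(obj1), valid(m) => cold(m)]. New: active(obj1), cold(m).
Round 2: R5 [active(obj1), bird(m) => blue(m)]. New: blue(m).
Round 3: R1 [blue(m), green(obj1) => visible(m)]. New: visible(m).
Round 4: R2 [visible(m), cold(m) => wooden(m)]; R4 [visible(m) => open(m)]. New: wooden(m), open(m).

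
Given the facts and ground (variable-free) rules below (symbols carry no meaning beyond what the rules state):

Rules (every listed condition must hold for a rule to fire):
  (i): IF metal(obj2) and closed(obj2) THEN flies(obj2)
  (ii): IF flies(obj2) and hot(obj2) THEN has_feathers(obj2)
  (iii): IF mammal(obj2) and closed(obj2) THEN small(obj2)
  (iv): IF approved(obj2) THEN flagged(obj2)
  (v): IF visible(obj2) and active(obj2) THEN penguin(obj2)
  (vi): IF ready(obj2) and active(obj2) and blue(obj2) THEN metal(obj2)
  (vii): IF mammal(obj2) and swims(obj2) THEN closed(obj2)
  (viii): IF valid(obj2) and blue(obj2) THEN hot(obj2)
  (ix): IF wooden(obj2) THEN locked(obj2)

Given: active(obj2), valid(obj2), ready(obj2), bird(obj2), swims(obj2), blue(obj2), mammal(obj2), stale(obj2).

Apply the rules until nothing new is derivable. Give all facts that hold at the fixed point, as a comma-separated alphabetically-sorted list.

active(obj2), bird(obj2), blue(obj2), closed(obj2), flies(obj2), has_feathers(obj2), hot(obj2), mammal(obj2), metal(obj2), ready(obj2), small(obj2), stale(obj2), swims(obj2), valid(obj2)

Round 1: (vi) [IF ready(obj2) and active(obj2) and blue(obj2) THEN metal(obj2)]; (vii) [IF mammal(obj2) and swims(obj2) THEN closed(obj2)]; (viii) [IF valid(obj2) and blue(obj2) THEN hot(obj2)]. New: metal(obj2), closed(obj2), hot(obj2).
Round 2: (i) [IF metal(obj2) and closed(obj2) THEN flies(obj2)]; (iii) [IF mammal(obj2) and closed(obj2) THEN small(obj2)]. New: flies(obj2), small(obj2).
Round 3: (ii) [IF flies(obj2) and hot(obj2) THEN has_feathers(obj2)]. New: has_feathers(obj2).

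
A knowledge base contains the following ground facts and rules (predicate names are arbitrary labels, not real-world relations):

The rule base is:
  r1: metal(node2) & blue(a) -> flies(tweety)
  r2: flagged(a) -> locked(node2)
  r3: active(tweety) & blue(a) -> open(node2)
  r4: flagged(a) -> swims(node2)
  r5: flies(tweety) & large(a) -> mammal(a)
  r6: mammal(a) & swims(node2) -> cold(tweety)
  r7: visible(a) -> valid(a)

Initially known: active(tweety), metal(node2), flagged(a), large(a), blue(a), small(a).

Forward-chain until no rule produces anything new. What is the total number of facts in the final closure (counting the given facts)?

Round 1 fires r1, r2, r3, r4, giving flies(tweety), locked(node2), open(node2), swims(node2).
Round 2 fires r5, giving mammal(a).
Round 3 fires r6, giving cold(tweety).
Closure: {active(tweety), blue(a), cold(tweety), flagged(a), flies(tweety), large(a), locked(node2), mammal(a), metal(node2), open(node2), small(a), swims(node2)} — 12 facts.

12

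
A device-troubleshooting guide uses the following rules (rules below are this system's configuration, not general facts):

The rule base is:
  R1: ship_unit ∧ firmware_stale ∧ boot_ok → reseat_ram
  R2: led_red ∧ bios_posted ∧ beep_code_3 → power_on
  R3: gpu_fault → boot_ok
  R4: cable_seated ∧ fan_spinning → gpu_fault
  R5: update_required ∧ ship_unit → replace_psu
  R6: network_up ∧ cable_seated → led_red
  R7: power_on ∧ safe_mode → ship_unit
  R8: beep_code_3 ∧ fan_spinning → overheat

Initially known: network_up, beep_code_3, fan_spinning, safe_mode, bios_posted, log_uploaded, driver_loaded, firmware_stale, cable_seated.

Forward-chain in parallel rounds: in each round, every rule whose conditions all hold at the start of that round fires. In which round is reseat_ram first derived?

Round 1 — R4, R6, R8, derive gpu_fault, led_red, overheat.
Round 2 — R2, R3, derive power_on, boot_ok.
Round 3 — R7, derive ship_unit.
Round 4 — R1, derive reseat_ram.
reseat_ram first appears in round 4.

4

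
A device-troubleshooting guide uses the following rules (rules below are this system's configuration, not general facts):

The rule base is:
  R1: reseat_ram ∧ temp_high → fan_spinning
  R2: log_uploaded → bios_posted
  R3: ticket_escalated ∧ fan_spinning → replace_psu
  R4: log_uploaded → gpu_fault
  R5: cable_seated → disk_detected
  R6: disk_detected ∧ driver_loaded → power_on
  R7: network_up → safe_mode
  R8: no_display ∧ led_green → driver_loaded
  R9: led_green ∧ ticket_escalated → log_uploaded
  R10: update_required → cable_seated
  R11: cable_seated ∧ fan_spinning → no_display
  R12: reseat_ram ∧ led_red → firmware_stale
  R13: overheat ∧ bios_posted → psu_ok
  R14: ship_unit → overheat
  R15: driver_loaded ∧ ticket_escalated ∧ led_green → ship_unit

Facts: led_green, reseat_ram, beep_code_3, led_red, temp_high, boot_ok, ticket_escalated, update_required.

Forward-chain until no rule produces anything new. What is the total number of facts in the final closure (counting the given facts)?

22

[1] R1 [reseat_ram ∧ temp_high → fan_spinning]; R9 [led_green ∧ ticket_escalated → log_uploaded]; R10 [update_required → cable_seated]; R12 [reseat_ram ∧ led_red → firmware_stale]. ⇒ new: fan_spinning, log_uploaded, cable_seated, firmware_stale.
[2] R2 [log_uploaded → bios_posted]; R3 [ticket_escalated ∧ fan_spinning → replace_psu]; R4 [log_uploaded → gpu_fault]; R5 [cable_seated → disk_detected]; R11 [cable_seated ∧ fan_spinning → no_display]. ⇒ new: bios_posted, replace_psu, gpu_fault, disk_detected, no_display.
[3] R8 [no_display ∧ led_green → driver_loaded]. ⇒ new: driver_loaded.
[4] R6 [disk_detected ∧ driver_loaded → power_on]; R15 [driver_loaded ∧ ticket_escalated ∧ led_green → ship_unit]. ⇒ new: power_on, ship_unit.
[5] R14 [ship_unit → overheat]. ⇒ new: overheat.
[6] R13 [overheat ∧ bios_posted → psu_ok]. ⇒ new: psu_ok.
Closure: {beep_code_3, bios_posted, boot_ok, cable_seated, disk_detected, driver_loaded, fan_spinning, firmware_stale, gpu_fault, led_green, led_red, log_uploaded, no_display, overheat, power_on, psu_ok, replace_psu, reseat_ram, ship_unit, temp_high, ticket_escalated, update_required} — 22 facts.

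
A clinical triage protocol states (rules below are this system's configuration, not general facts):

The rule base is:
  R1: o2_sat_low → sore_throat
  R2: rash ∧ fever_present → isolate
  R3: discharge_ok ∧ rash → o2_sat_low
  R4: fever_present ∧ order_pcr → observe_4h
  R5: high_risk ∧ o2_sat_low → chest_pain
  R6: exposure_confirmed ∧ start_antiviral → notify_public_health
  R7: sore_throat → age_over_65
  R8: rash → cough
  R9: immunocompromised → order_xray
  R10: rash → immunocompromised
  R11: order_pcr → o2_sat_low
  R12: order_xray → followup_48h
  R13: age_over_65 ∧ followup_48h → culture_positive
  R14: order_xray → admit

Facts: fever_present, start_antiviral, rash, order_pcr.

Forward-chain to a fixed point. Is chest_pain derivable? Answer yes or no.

no

Round 1 — R2, R4, R8, R10, R11, derive isolate, observe_4h, cough, immunocompromised, o2_sat_low.
Round 2 — R1, R9, derive sore_throat, order_xray.
Round 3 — R7, R12, R14, derive age_over_65, followup_48h, admit.
Round 4 — R13, derive culture_positive.
Fixed point reached. chest_pain is concluded only by R5; R5 needs high_risk (never derived).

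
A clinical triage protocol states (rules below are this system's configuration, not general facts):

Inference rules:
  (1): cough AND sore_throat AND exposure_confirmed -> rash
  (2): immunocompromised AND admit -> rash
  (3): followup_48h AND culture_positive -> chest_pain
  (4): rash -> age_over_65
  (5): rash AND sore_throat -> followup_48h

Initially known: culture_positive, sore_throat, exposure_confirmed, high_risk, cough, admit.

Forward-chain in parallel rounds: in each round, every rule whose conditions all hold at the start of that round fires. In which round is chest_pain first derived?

Round 1 fires (1), giving rash.
Round 2 fires (4), (5), giving age_over_65, followup_48h.
Round 3 fires (3), giving chest_pain.
chest_pain first appears in round 3.

3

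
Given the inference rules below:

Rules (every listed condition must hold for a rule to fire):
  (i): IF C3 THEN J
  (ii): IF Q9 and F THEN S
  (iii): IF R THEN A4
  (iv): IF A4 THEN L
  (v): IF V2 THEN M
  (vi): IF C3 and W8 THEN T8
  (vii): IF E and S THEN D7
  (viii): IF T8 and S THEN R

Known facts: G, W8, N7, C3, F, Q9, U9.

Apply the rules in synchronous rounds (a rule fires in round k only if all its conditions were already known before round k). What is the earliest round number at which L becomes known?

4

Round 1: (i) [IF C3 THEN J]; (ii) [IF Q9 and F THEN S]; (vi) [IF C3 and W8 THEN T8]. New: J, S, T8.
Round 2: (viii) [IF T8 and S THEN R]. New: R.
Round 3: (iii) [IF R THEN A4]. New: A4.
Round 4: (iv) [IF A4 THEN L]. New: L.
L first appears in round 4.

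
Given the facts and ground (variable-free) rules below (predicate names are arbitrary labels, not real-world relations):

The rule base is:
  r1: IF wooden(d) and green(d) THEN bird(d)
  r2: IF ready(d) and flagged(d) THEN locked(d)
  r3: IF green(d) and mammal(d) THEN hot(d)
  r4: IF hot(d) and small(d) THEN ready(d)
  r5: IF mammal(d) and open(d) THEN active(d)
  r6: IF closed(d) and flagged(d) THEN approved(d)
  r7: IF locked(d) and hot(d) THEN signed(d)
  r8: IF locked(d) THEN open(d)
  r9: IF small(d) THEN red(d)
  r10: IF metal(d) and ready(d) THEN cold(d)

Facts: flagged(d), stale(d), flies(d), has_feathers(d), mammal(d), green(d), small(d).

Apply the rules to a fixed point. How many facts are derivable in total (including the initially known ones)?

14

[1] r3 [IF green(d) and mammal(d) THEN hot(d)]; r9 [IF small(d) THEN red(d)]. ⇒ new: hot(d), red(d).
[2] r4 [IF hot(d) and small(d) THEN ready(d)]. ⇒ new: ready(d).
[3] r2 [IF ready(d) and flagged(d) THEN locked(d)]. ⇒ new: locked(d).
[4] r7 [IF locked(d) and hot(d) THEN signed(d)]; r8 [IF locked(d) THEN open(d)]. ⇒ new: signed(d), open(d).
[5] r5 [IF mammal(d) and open(d) THEN active(d)]. ⇒ new: active(d).
Closure: {active(d), flagged(d), flies(d), green(d), has_feathers(d), hot(d), locked(d), mammal(d), open(d), ready(d), red(d), signed(d), small(d), stale(d)} — 14 facts.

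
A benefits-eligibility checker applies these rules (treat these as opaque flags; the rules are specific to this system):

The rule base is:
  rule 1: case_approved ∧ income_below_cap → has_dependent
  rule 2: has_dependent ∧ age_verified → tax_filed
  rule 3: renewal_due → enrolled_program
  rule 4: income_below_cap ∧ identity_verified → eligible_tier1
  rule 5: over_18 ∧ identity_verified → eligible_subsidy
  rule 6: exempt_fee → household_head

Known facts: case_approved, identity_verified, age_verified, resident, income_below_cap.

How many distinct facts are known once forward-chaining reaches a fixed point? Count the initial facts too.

8

Round 1 fires rule 1, rule 4, giving has_dependent, eligible_tier1.
Round 2 fires rule 2, giving tax_filed.
Closure: {age_verified, case_approved, eligible_tier1, has_dependent, identity_verified, income_below_cap, resident, tax_filed} — 8 facts.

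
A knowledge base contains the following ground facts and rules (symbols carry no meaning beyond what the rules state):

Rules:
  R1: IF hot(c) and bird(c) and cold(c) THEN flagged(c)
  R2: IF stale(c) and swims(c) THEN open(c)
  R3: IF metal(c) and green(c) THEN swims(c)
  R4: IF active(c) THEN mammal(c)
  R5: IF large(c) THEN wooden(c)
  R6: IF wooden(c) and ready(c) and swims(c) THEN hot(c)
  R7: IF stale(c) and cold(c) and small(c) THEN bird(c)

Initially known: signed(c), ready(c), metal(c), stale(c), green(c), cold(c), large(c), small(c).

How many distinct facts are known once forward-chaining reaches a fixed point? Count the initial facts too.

Round 1: R3 [IF metal(c) and green(c) THEN swims(c)]; R5 [IF large(c) THEN wooden(c)]; R7 [IF stale(c) and cold(c) and small(c) THEN bird(c)]. Adds swims(c), wooden(c), bird(c).
Round 2: R2 [IF stale(c) and swims(c) THEN open(c)]; R6 [IF wooden(c) and ready(c) and swims(c) THEN hot(c)]. Adds open(c), hot(c).
Round 3: R1 [IF hot(c) and bird(c) and cold(c) THEN flagged(c)]. Adds flagged(c).
Closure: {bird(c), cold(c), flagged(c), green(c), hot(c), large(c), metal(c), open(c), ready(c), signed(c), small(c), stale(c), swims(c), wooden(c)} — 14 facts.

14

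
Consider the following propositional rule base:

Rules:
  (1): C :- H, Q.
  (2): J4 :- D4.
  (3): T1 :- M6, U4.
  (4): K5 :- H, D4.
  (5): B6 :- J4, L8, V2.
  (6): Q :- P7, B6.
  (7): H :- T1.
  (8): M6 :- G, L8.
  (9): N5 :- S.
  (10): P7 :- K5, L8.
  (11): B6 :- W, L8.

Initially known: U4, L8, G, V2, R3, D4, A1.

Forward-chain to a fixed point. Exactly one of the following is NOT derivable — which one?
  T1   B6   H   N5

N5

Round 1: (2) [J4 :- D4.]; (8) [M6 :- G, L8.]. New: J4, M6.
Round 2: (3) [T1 :- M6, U4.]; (5) [B6 :- J4, L8, V2.]. New: T1, B6.
Round 3: (7) [H :- T1.]. New: H.
Round 4: (4) [K5 :- H, D4.]. New: K5.
Round 5: (10) [P7 :- K5, L8.]. New: P7.
Round 6: (6) [Q :- P7, B6.]. New: Q.
Round 7: (1) [C :- H, Q.]. New: C.
Derived: B6 (round 2), T1 (round 2), H (round 3). N5 never appears in any round.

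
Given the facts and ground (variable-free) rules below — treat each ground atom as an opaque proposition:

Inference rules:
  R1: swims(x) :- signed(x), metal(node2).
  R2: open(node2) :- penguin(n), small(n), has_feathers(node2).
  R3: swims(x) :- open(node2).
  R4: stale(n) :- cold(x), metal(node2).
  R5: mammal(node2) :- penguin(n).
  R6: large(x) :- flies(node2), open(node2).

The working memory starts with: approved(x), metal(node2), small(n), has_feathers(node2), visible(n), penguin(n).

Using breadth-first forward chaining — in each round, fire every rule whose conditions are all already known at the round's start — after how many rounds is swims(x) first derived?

2

[1] R2 [open(node2) :- penguin(n), small(n), has_feathers(node2).]; R5 [mammal(node2) :- penguin(n).]. ⇒ new: open(node2), mammal(node2).
[2] R3 [swims(x) :- open(node2).]. ⇒ new: swims(x).
swims(x) first appears in round 2.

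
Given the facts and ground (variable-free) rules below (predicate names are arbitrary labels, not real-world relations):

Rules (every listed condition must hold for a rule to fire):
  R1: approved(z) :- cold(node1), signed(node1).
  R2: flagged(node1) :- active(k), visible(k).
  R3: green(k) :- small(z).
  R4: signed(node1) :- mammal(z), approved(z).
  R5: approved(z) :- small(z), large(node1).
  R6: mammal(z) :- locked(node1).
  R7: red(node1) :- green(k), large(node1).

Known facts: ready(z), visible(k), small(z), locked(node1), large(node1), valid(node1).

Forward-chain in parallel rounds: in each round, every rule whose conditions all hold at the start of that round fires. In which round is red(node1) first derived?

2

Round 1 — R3, R5, R6, derive green(k), approved(z), mammal(z).
Round 2 — R4, R7, derive signed(node1), red(node1).
red(node1) first appears in round 2.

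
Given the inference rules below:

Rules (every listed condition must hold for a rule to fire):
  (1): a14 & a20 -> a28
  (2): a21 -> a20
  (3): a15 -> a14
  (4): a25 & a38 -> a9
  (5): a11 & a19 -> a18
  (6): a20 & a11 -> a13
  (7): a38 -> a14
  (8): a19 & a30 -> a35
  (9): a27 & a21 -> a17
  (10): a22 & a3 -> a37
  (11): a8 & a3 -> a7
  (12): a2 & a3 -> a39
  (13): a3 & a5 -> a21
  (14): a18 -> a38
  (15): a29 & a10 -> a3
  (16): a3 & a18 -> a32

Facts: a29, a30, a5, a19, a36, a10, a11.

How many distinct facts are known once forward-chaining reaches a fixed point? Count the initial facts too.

17

[1] (5) [a11 & a19 -> a18]; (8) [a19 & a30 -> a35]; (15) [a29 & a10 -> a3]. ⇒ new: a18, a35, a3.
[2] (13) [a3 & a5 -> a21]; (14) [a18 -> a38]; (16) [a3 & a18 -> a32]. ⇒ new: a21, a38, a32.
[3] (2) [a21 -> a20]; (7) [a38 -> a14]. ⇒ new: a20, a14.
[4] (1) [a14 & a20 -> a28]; (6) [a20 & a11 -> a13]. ⇒ new: a28, a13.
Closure: {a10, a11, a13, a14, a18, a19, a20, a21, a28, a29, a3, a30, a32, a35, a36, a38, a5} — 17 facts.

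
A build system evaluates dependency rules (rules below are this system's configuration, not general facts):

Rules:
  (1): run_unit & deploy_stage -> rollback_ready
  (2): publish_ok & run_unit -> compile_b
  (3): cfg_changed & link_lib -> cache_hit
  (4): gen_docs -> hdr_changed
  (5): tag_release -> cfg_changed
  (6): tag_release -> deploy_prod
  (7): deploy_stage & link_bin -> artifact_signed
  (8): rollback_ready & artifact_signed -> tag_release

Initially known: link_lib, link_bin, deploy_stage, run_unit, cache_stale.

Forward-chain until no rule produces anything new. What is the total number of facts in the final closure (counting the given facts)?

11

Round 1: (1) [run_unit & deploy_stage -> rollback_ready]; (7) [deploy_stage & link_bin -> artifact_signed]. New: rollback_ready, artifact_signed.
Round 2: (8) [rollback_ready & artifact_signed -> tag_release]. New: tag_release.
Round 3: (5) [tag_release -> cfg_changed]; (6) [tag_release -> deploy_prod]. New: cfg_changed, deploy_prod.
Round 4: (3) [cfg_changed & link_lib -> cache_hit]. New: cache_hit.
Closure: {artifact_signed, cache_hit, cache_stale, cfg_changed, deploy_prod, deploy_stage, link_bin, link_lib, rollback_ready, run_unit, tag_release} — 11 facts.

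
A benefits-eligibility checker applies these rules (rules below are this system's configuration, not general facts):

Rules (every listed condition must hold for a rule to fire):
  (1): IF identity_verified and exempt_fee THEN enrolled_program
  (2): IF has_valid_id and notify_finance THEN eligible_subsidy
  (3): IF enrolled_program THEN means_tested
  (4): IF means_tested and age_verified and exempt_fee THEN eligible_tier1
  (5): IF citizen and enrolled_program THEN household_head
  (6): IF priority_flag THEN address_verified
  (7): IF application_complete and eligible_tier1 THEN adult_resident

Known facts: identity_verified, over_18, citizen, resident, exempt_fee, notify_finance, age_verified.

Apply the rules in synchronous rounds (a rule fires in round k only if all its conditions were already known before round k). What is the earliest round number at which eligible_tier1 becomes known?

3

[1] (1) [IF identity_verified and exempt_fee THEN enrolled_program]. ⇒ new: enrolled_program.
[2] (3) [IF enrolled_program THEN means_tested]; (5) [IF citizen and enrolled_program THEN household_head]. ⇒ new: means_tested, household_head.
[3] (4) [IF means_tested and age_verified and exempt_fee THEN eligible_tier1]. ⇒ new: eligible_tier1.
eligible_tier1 first appears in round 3.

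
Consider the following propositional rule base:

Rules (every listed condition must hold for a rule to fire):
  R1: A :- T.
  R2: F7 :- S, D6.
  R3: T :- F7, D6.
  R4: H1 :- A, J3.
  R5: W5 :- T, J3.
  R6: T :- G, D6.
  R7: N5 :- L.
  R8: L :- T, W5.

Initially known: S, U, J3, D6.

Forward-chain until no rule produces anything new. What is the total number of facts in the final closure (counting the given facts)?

11

Round 1 — R2, derive F7.
Round 2 — R3, derive T.
Round 3 — R1, R5, derive A, W5.
Round 4 — R4, R8, derive H1, L.
Round 5 — R7, derive N5.
Closure: {A, D6, F7, H1, J3, L, N5, S, T, U, W5} — 11 facts.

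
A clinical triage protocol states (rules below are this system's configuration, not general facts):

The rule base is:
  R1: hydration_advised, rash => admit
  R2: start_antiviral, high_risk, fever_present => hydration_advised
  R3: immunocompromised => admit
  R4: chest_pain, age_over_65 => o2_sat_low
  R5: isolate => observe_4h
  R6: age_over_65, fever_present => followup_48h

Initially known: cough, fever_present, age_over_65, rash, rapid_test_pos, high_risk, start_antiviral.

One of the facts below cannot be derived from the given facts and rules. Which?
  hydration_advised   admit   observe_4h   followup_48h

[1] R2 [start_antiviral, high_risk, fever_present => hydration_advised]; R6 [age_over_65, fever_present => followup_48h]. ⇒ new: hydration_advised, followup_48h.
[2] R1 [hydration_advised, rash => admit]. ⇒ new: admit.
Derived: followup_48h (round 1), admit (round 2), hydration_advised (round 1). observe_4h never appears in any round.

observe_4h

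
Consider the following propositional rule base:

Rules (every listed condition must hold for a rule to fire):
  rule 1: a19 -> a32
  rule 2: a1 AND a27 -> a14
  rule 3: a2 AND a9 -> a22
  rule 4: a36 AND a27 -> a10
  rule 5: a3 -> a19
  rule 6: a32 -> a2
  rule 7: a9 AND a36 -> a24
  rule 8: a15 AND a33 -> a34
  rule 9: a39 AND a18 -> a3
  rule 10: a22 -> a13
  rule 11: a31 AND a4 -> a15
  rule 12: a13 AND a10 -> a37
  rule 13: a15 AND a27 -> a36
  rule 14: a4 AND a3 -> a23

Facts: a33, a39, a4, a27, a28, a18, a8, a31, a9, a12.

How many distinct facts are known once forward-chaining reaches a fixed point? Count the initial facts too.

Round 1 — rule 9, rule 11, derive a3, a15.
Round 2 — rule 5, rule 8, rule 13, rule 14, derive a19, a34, a36, a23.
Round 3 — rule 1, rule 4, rule 7, derive a32, a10, a24.
Round 4 — rule 6, derive a2.
Round 5 — rule 3, derive a22.
Round 6 — rule 10, derive a13.
Round 7 — rule 12, derive a37.
Closure: {a10, a12, a13, a15, a18, a19, a2, a22, a23, a24, a27, a28, a3, a31, a32, a33, a34, a36, a37, a39, a4, a8, a9} — 23 facts.

23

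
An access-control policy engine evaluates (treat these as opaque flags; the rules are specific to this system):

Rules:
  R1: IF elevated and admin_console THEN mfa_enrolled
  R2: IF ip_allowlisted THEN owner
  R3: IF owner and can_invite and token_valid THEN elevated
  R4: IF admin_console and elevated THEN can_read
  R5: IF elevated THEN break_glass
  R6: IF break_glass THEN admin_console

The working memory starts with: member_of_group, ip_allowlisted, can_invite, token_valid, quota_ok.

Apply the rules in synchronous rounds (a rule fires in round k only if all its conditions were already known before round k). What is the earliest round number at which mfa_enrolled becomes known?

Round 1 fires R2, giving owner.
Round 2 fires R3, giving elevated.
Round 3 fires R5, giving break_glass.
Round 4 fires R6, giving admin_console.
Round 5 fires R1, R4, giving mfa_enrolled, can_read.
mfa_enrolled first appears in round 5.

5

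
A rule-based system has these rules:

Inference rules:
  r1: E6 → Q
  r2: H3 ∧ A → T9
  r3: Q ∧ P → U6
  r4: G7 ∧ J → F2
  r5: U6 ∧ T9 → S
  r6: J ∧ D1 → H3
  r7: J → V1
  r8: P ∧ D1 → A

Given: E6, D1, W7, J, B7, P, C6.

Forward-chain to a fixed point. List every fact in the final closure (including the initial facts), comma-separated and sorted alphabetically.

Round 1: r1 [E6 → Q]; r6 [J ∧ D1 → H3]; r7 [J → V1]; r8 [P ∧ D1 → A]. Adds Q, H3, V1, A.
Round 2: r2 [H3 ∧ A → T9]; r3 [Q ∧ P → U6]. Adds T9, U6.
Round 3: r5 [U6 ∧ T9 → S]. Adds S.

A, B7, C6, D1, E6, H3, J, P, Q, S, T9, U6, V1, W7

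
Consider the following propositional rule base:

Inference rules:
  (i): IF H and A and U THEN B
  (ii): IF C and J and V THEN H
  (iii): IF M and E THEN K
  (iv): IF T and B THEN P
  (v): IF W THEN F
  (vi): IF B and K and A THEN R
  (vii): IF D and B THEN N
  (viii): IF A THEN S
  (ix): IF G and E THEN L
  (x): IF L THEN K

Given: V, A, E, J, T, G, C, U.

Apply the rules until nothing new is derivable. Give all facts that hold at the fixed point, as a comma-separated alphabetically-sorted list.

A, B, C, E, G, H, J, K, L, P, R, S, T, U, V

[1] (ii) [IF C and J and V THEN H]; (viii) [IF A THEN S]; (ix) [IF G and E THEN L]. ⇒ new: H, S, L.
[2] (i) [IF H and A and U THEN B]; (x) [IF L THEN K]. ⇒ new: B, K.
[3] (iv) [IF T and B THEN P]; (vi) [IF B and K and A THEN R]. ⇒ new: P, R.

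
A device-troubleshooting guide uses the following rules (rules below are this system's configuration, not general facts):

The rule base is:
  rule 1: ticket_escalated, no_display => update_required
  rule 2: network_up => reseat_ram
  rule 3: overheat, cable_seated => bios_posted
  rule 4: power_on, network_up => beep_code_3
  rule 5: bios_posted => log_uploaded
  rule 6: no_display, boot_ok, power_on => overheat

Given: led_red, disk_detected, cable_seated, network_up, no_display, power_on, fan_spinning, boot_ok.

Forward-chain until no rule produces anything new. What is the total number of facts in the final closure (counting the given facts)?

13

Round 1 fires rule 2, rule 4, rule 6, giving reseat_ram, beep_code_3, overheat.
Round 2 fires rule 3, giving bios_posted.
Round 3 fires rule 5, giving log_uploaded.
Closure: {beep_code_3, bios_posted, boot_ok, cable_seated, disk_detected, fan_spinning, led_red, log_uploaded, network_up, no_display, overheat, power_on, reseat_ram} — 13 facts.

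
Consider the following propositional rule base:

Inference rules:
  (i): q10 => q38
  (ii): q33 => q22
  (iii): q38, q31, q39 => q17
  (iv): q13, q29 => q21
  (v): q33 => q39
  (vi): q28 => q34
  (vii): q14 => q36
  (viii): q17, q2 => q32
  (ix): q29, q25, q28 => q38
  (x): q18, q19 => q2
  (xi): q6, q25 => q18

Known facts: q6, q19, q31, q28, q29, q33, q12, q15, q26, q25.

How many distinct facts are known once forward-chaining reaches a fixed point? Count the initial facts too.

Round 1 fires (ii), (v), (vi), (ix), (xi), giving q22, q39, q34, q38, q18.
Round 2 fires (iii), (x), giving q17, q2.
Round 3 fires (viii), giving q32.
Closure: {q12, q15, q17, q18, q19, q2, q22, q25, q26, q28, q29, q31, q32, q33, q34, q38, q39, q6} — 18 facts.

18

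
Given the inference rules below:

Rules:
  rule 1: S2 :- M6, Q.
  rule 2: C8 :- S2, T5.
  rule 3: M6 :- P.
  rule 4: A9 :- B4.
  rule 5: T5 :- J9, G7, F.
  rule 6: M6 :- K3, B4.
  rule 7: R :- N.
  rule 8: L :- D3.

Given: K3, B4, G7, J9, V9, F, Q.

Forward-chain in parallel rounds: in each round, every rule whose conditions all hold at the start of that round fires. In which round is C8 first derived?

3

Round 1: rule 4 [A9 :- B4.]; rule 5 [T5 :- J9, G7, F.]; rule 6 [M6 :- K3, B4.]. New: A9, T5, M6.
Round 2: rule 1 [S2 :- M6, Q.]. New: S2.
Round 3: rule 2 [C8 :- S2, T5.]. New: C8.
C8 first appears in round 3.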